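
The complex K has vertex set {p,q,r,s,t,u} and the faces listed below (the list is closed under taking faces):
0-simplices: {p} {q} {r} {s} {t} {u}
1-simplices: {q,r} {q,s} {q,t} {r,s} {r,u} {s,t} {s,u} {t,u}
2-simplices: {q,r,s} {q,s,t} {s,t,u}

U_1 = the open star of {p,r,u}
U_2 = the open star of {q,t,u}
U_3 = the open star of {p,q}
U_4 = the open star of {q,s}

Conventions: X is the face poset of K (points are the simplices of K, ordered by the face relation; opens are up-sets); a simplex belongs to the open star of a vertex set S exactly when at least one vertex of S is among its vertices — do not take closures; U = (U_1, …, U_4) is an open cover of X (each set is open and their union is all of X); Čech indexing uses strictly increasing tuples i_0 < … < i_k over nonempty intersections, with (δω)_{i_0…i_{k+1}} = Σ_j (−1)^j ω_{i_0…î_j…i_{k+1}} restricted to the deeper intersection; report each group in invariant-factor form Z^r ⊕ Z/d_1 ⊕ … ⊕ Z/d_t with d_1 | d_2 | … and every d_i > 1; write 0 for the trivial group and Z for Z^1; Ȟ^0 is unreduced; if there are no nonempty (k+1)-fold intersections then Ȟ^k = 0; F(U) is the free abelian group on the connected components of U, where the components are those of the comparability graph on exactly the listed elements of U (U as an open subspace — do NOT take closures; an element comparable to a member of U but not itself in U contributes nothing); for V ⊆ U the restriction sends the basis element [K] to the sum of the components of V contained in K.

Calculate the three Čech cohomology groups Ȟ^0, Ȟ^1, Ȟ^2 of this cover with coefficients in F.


cover nerve:
  U1={{p},{r},{u},{q,r},{r,s},{r,u},{s,u},{t,u},{q,r,s},{s,t,u}} U2={{q},{t},{u},{q,r},{q,s},{q,t},{r,u},{s,t},{s,u},{t,u},{q,r,s},{q,s,t},{s,t,u}} U3={{p},{q},{q,r},{q,s},{q,t},{q,r,s},{q,s,t}} U4={{q},{s},{q,r},{q,s},{q,t},{r,s},{s,t},{s,u},{q,r,s},{q,s,t},{s,t,u}}
  U12={{u},{q,r},{r,u},{s,u},{t,u},{q,r,s},{s,t,u}} U13={{p},{q,r},{q,r,s}} U14={{q,r},{r,s},{s,u},{q,r,s},{s,t,u}} U23={{q},{q,r},{q,s},{q,t},{q,r,s},{q,s,t}} U24={{q},{q,r},{q,s},{q,t},{s,t},{s,u},{q,r,s},{q,s,t},{s,t,u}} U34={{q},{q,r},{q,s},{q,t},{q,r,s},{q,s,t}}
  U123={{q,r},{q,r,s}} U124={{q,r},{s,u},{q,r,s},{s,t,u}} U134={{q,r},{q,r,s}} U234={{q},{q,r},{q,s},{q,t},{q,r,s},{q,s,t}}
  U1234={{q,r},{q,r,s}}
components per intersection:
  U1: {{p}} {{r},{u},{q,r},{r,s},{r,u},{s,u},{t,u},{q,r,s},{s,t,u}}
  U2: {{q},{t},{u},{q,r},{q,s},{q,t},{r,u},{s,t},{s,u},{t,u},{q,r,s},{q,s,t},{s,t,u}}
  U3: {{p}} {{q},{q,r},{q,s},{q,t},{q,r,s},{q,s,t}}
  U4: {{q},{s},{q,r},{q,s},{q,t},{r,s},{s,t},{s,u},{q,r,s},{q,s,t},{s,t,u}}
  U12: {{u},{r,u},{s,u},{t,u},{s,t,u}} {{q,r},{q,r,s}}
  U13: {{p}} {{q,r},{q,r,s}}
  U14: {{q,r},{r,s},{q,r,s}} {{s,u},{s,t,u}}
  U23: {{q},{q,r},{q,s},{q,t},{q,r,s},{q,s,t}}
  U24: {{q},{q,r},{q,s},{q,t},{s,t},{s,u},{q,r,s},{q,s,t},{s,t,u}}
  U34: {{q},{q,r},{q,s},{q,t},{q,r,s},{q,s,t}}
  U123: {{q,r},{q,r,s}}
  U124: {{q,r},{q,r,s}} {{s,u},{s,t,u}}
  U134: {{q,r},{q,r,s}}
  U234: {{q},{q,r},{q,s},{q,t},{q,r,s},{q,s,t}}
  U1234: {{q,r},{q,r,s}}
C dims 6,9,5,1; δ0: rk 4, SNF 1^4; δ1: rk 4, SNF 1^4; δ2: rk 1, SNF 1^1
Ȟ^0: (6−4)−0=2 ⇒ Z^2
Ȟ^1: (9−4)−4=1 ⇒ Z
Ȟ^2: (5−1)−4=0 ⇒ 0

Ȟ^0 = Z^2,  Ȟ^1 = Z,  Ȟ^2 = 0


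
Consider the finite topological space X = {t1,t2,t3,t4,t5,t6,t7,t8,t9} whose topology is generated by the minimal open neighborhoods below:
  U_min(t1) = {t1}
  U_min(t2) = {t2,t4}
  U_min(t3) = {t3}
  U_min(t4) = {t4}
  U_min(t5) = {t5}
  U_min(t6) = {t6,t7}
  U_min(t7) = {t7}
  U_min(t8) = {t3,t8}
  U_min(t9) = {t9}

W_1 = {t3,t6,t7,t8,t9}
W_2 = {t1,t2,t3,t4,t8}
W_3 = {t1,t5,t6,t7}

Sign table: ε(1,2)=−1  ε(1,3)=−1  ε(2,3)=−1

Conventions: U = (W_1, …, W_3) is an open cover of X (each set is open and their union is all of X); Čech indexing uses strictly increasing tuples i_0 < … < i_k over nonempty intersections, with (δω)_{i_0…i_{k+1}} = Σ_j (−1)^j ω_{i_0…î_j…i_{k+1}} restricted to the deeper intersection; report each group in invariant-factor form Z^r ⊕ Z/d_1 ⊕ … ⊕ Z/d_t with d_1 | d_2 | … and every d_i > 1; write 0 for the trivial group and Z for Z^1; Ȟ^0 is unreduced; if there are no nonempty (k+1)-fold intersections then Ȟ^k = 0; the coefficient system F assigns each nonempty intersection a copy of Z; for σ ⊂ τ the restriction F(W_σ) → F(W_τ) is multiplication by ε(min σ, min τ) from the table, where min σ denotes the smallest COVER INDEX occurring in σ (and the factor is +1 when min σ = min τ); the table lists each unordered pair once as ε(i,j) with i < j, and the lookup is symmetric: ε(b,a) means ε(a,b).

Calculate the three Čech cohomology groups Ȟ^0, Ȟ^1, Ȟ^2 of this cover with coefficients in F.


intersection data:
  W12={t3,t8} W13={t6,t7} W23={t1}
C dims 3,3; δ0: rk 3, SNF 1^2·2
Ȟ^0 = (3 − 3) − 0 = 0, so Ȟ^0 ≅ 0
Ȟ^1 = (3 − 0) − 3 = 0 plus torsion [2], so Ȟ^1 ≅ Z/2
Ȟ^2 = (0 − 0) − 0 = 0, so Ȟ^2 ≅ 0

Ȟ^0(U;F) ≅ 0, Ȟ^1(U;F) ≅ Z/2, Ȟ^2(U;F) ≅ 0


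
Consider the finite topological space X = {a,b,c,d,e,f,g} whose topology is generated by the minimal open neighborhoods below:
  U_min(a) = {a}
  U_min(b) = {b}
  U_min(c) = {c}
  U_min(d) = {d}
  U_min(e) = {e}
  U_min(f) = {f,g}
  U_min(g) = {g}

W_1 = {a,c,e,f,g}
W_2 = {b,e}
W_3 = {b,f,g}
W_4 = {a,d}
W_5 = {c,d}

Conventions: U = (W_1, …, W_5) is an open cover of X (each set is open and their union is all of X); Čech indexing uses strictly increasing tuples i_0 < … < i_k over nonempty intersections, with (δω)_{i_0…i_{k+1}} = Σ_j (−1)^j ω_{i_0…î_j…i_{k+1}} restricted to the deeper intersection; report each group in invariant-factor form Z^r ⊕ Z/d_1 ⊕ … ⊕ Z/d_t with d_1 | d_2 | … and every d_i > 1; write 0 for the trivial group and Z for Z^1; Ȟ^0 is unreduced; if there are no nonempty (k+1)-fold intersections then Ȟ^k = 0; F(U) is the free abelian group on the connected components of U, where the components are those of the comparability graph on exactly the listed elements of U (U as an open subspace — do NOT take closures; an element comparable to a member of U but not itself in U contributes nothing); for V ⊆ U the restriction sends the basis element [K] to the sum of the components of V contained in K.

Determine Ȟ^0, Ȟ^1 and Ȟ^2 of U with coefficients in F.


nonempty intersections:
  W12={e} W13={f,g} W14={a} W15={c} W23={b} W45={d}
components per intersection:
  W1: {a} {c} {e} {f,g}
  W2: {b} {e}
  W3: {b} {f,g}
  W4: {a} {d}
  W5: {c} {d}
  W12: {e}
  W13: {f,g}
  W14: {a}
  W15: {c}
  W23: {b}
  W45: {d}
C dims 12,6; δ0: rk 6, SNF 1^6
Ȟ^0: (12−6)−0=6 ⇒ Z^6
Ȟ^1: (6−0)−6=0 ⇒ 0
Ȟ^2: (0−0)−0=0 ⇒ 0

Ȟ^0 ≅ Z^6, Ȟ^1 ≅ 0, Ȟ^2 ≅ 0


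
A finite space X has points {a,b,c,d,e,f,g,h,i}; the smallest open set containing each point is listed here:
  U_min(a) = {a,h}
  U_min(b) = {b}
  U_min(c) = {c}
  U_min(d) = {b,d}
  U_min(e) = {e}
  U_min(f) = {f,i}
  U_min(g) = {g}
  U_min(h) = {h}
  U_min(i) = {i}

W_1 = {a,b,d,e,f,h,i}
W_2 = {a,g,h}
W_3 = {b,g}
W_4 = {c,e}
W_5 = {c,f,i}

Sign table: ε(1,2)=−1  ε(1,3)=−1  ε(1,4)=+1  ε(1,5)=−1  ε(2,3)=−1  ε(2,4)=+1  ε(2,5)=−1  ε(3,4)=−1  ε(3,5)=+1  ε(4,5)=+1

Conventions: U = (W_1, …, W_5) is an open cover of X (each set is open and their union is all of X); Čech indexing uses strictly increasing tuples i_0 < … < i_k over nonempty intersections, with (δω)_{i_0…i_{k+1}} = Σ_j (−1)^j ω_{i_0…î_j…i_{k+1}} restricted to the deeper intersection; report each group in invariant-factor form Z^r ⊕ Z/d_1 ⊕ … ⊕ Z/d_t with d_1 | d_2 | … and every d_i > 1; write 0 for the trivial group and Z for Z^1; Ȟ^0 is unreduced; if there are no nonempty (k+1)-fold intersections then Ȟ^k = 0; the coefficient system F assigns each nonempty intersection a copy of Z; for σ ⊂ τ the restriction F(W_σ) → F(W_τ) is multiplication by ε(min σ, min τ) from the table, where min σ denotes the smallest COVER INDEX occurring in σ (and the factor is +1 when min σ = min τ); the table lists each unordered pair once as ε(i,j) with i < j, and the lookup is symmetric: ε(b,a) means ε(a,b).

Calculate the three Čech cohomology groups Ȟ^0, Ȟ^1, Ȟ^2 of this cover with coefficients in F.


Ȟ^0(U;F) ≅ 0,  Ȟ^1(U;F) ≅ Z ⊕ Z/2,  Ȟ^2(U;F) ≅ 0

nerve simplices:
  W12={a,h} W13={b} W14={e} W15={f,i} W23={g} W45={c}
C dims 5,6; δ0: rk 5, SNF 1^4·2
degree 0: 5−5−0 = 0 → Ȟ^0 ≅ 0
degree 1: 6−0−5 = 1 plus torsion [2] → Ȟ^1 ≅ Z ⊕ Z/2
degree 2: 0−0−0 = 0 → Ȟ^2 ≅ 0


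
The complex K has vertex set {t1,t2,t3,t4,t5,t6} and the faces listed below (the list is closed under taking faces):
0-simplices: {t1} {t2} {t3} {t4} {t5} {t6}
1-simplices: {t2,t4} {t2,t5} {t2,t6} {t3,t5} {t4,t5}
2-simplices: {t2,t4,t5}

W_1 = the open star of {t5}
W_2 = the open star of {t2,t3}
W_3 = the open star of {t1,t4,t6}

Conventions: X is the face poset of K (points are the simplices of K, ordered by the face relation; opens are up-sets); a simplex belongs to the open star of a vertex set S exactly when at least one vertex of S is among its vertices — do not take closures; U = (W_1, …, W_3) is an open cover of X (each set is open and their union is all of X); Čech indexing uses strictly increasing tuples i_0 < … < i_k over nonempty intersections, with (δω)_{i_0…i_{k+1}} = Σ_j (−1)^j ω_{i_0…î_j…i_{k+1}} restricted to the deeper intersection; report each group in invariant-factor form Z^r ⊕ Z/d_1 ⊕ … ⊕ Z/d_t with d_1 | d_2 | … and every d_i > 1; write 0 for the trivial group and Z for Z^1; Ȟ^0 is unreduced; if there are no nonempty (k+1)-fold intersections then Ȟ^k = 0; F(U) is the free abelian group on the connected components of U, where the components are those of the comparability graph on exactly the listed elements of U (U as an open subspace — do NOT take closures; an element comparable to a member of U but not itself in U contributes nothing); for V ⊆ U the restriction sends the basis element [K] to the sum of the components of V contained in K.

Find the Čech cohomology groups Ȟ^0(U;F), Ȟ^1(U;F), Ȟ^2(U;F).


Ȟ^0(U;F) ≅ Z^2, Ȟ^1(U;F) ≅ 0 and Ȟ^2(U;F) ≅ 0

nerve simplices:
  W1={{t5},{t2,t5},{t3,t5},{t4,t5},{t2,t4,t5}} W2={{t2},{t3},{t2,t4},{t2,t5},{t2,t6},{t3,t5},{t2,t4,t5}} W3={{t1},{t4},{t6},{t2,t4},{t2,t6},{t4,t5},{t2,t4,t5}}
  W12={{t2,t5},{t3,t5},{t2,t4,t5}} W13={{t4,t5},{t2,t4,t5}} W23={{t2,t4},{t2,t6},{t2,t4,t5}}
  W123={{t2,t4,t5}}
components per intersection:
  W1: {{t5},{t2,t5},{t3,t5},{t4,t5},{t2,t4,t5}}
  W2: {{t2},{t2,t4},{t2,t5},{t2,t6},{t2,t4,t5}} {{t3},{t3,t5}}
  W3: {{t1}} {{t4},{t2,t4},{t4,t5},{t2,t4,t5}} {{t6},{t2,t6}}
  W12: {{t2,t5},{t2,t4,t5}} {{t3,t5}}
  W13: {{t4,t5},{t2,t4,t5}}
  W23: {{t2,t4},{t2,t4,t5}} {{t2,t6}}
  W123: {{t2,t4,t5}}
C dims 6,5,1; δ0: rk 4, SNF 1^4; δ1: rk 1, SNF 1^1
degree 0: 6−4−0 = 2 → Ȟ^0 ≅ Z^2
degree 1: 5−1−4 = 0 → Ȟ^1 ≅ 0
degree 2: 1−0−1 = 0 → Ȟ^2 ≅ 0


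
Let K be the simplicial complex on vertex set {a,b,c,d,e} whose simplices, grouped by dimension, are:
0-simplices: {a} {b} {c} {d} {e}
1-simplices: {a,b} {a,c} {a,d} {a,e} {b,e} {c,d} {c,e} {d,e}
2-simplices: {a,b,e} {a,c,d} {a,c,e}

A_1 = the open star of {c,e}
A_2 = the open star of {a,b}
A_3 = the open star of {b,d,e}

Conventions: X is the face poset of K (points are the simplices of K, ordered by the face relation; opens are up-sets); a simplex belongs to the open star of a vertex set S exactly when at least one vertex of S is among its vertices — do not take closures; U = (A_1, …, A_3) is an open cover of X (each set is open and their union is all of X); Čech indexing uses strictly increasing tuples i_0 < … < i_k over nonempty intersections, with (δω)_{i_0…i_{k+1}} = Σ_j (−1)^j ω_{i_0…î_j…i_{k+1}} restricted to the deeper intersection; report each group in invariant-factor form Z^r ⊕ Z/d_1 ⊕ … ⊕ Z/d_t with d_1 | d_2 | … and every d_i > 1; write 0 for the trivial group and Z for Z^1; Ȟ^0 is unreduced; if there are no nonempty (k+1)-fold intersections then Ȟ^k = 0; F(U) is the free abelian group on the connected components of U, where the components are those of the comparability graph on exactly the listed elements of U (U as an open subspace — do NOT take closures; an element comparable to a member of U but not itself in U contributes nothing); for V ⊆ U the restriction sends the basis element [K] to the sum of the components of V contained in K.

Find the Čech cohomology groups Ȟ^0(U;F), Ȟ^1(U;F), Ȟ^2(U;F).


Ȟ^0 ≅ Z,  Ȟ^1 ≅ Z,  Ȟ^2 ≅ 0

nonempty overlaps:
  A1={{c},{e},{a,c},{a,e},{b,e},{c,d},{c,e},{d,e},{a,b,e},{a,c,d},{a,c,e}} A2={{a},{b},{a,b},{a,c},{a,d},{a,e},{b,e},{a,b,e},{a,c,d},{a,c,e}} A3={{b},{d},{e},{a,b},{a,d},{a,e},{b,e},{c,d},{c,e},{d,e},{a,b,e},{a,c,d},{a,c,e}}
  A12={{a,c},{a,e},{b,e},{a,b,e},{a,c,d},{a,c,e}} A13={{e},{a,e},{b,e},{c,d},{c,e},{d,e},{a,b,e},{a,c,d},{a,c,e}} A23={{b},{a,b},{a,d},{a,e},{b,e},{a,b,e},{a,c,d},{a,c,e}}
  A123={{a,e},{b,e},{a,b,e},{a,c,d},{a,c,e}}
components per intersection:
  A1: {{c},{e},{a,c},{a,e},{b,e},{c,d},{c,e},{d,e},{a,b,e},{a,c,d},{a,c,e}}
  A2: {{a},{b},{a,b},{a,c},{a,d},{a,e},{b,e},{a,b,e},{a,c,d},{a,c,e}}
  A3: {{b},{d},{e},{a,b},{a,d},{a,e},{b,e},{c,d},{c,e},{d,e},{a,b,e},{a,c,d},{a,c,e}}
  A12: {{a,c},{a,e},{b,e},{a,b,e},{a,c,d},{a,c,e}}
  A13: {{e},{a,e},{b,e},{c,e},{d,e},{a,b,e},{a,c,e}} {{c,d},{a,c,d}}
  A23: {{b},{a,b},{a,e},{b,e},{a,b,e},{a,c,e}} {{a,d},{a,c,d}}
  A123: {{a,e},{b,e},{a,b,e},{a,c,e}} {{a,c,d}}
C dims 3,5,2; δ0: rk 2, SNF 1^2; δ1: rk 2, SNF 1^2
degree 0: 3−2−0 = 1 → Ȟ^0 ≅ Z
degree 1: 5−2−2 = 1 → Ȟ^1 ≅ Z
degree 2: 2−0−2 = 0 → Ȟ^2 ≅ 0


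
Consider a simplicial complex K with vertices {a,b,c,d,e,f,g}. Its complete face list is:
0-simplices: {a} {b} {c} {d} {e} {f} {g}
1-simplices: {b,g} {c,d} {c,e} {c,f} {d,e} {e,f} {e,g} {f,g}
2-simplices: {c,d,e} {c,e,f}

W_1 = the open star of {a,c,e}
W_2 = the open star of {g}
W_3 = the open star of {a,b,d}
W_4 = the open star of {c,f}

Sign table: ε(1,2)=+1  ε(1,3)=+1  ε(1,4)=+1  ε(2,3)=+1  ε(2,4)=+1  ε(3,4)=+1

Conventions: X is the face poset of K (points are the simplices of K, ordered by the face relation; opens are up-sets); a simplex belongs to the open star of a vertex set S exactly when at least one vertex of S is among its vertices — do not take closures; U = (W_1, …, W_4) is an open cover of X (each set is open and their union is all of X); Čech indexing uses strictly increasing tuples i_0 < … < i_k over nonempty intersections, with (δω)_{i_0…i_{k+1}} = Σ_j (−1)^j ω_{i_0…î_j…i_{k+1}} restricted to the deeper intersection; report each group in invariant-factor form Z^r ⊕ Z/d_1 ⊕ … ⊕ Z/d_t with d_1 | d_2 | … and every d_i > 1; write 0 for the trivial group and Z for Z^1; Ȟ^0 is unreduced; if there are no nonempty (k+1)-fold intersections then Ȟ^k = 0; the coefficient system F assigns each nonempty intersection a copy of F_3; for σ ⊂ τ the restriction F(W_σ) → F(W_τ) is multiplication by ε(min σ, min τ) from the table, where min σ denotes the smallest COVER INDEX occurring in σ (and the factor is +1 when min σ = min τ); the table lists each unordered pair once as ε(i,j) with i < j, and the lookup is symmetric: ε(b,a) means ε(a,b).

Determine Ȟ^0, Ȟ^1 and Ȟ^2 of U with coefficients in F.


nerve of the cover:
  W1={{a},{c},{e},{c,d},{c,e},{c,f},{d,e},{e,f},{e,g},{c,d,e},{c,e,f}} W2={{g},{b,g},{e,g},{f,g}} W3={{a},{b},{d},{b,g},{c,d},{d,e},{c,d,e}} W4={{c},{f},{c,d},{c,e},{c,f},{e,f},{f,g},{c,d,e},{c,e,f}}
  W12={{e,g}} W13={{a},{c,d},{d,e},{c,d,e}} W14={{c},{c,d},{c,e},{c,f},{e,f},{c,d,e},{c,e,f}} W23={{b,g}} W24={{f,g}} W34={{c,d},{c,d,e}}
  W134={{c,d},{c,d,e}}
C dims 4,6,1; δ0: rk_F3 3; δ1: rk_F3 1
Ȟ^0 = (4 − 3) − 0 = 1, so Ȟ^0 ≅ Z/3
Ȟ^1 = (6 − 1) − 3 = 2, so Ȟ^1 ≅ Z/3 ⊕ Z/3
Ȟ^2 = (1 − 0) − 1 = 0, so Ȟ^2 ≅ 0

Ȟ^0 ≅ Z/3; Ȟ^1 ≅ Z/3 ⊕ Z/3; Ȟ^2 ≅ 0


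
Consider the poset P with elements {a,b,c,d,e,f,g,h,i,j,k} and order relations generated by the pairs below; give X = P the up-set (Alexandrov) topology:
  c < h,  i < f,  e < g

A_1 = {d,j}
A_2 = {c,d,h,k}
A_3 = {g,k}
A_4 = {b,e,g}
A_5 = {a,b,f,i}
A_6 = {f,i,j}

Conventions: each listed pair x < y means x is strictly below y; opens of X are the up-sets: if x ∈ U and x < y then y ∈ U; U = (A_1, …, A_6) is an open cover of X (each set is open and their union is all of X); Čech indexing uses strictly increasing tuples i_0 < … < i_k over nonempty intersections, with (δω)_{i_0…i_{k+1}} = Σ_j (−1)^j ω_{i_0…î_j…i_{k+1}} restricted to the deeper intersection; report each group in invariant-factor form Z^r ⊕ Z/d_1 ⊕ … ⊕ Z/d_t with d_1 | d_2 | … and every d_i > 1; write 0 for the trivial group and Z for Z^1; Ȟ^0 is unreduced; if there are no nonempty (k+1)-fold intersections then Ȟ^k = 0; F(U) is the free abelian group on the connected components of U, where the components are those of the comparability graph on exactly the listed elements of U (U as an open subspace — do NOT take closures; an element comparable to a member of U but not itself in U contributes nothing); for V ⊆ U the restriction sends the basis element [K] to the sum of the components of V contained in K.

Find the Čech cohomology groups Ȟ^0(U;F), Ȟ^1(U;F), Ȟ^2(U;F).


Ȟ^0 = Z^8, Ȟ^1 = 0, Ȟ^2 = 0

cover nerve:
  A12={d} A16={j} A23={k} A34={g} A45={b} A56={f,i}
components per intersection:
  A1: {d} {j}
  A2: {c,h} {d} {k}
  A3: {g} {k}
  A4: {b} {e,g}
  A5: {a} {b} {f,i}
  A6: {f,i} {j}
  A12: {d}
  A16: {j}
  A23: {k}
  A34: {g}
  A45: {b}
  A56: {f,i}
C dims 14,6; δ0: rk 6, SNF 1^6
Ȟ^0: (14−6)−0=8 ⇒ Z^8
Ȟ^1: (6−0)−6=0 ⇒ 0
Ȟ^2: (0−0)−0=0 ⇒ 0


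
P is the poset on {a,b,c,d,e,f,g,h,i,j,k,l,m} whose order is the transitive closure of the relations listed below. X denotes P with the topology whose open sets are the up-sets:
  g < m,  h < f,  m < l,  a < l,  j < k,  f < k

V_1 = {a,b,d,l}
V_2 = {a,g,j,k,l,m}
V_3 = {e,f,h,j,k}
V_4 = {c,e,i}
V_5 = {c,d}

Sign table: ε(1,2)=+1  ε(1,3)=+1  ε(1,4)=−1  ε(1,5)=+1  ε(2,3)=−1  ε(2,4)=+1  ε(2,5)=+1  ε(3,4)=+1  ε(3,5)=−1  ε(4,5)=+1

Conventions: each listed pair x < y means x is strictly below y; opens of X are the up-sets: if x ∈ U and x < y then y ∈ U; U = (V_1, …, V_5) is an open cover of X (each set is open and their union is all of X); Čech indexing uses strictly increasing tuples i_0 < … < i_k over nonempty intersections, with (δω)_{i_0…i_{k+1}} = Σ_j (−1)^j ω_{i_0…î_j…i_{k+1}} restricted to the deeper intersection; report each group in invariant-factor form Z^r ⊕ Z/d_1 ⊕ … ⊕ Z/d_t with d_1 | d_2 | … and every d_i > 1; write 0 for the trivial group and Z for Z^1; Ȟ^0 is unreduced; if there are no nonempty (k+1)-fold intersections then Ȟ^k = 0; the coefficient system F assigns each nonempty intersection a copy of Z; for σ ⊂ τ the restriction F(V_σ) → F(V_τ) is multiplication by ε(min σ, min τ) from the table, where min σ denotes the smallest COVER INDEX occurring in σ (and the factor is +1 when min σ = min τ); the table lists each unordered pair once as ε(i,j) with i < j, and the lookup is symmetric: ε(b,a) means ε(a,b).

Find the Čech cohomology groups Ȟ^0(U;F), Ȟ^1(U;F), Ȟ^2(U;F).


Ȟ^0 = 0; Ȟ^1 = Z/2; Ȟ^2 = 0

intersection data:
  V12={a,l} V15={d} V23={j,k} V34={e} V45={c}
C dims 5,5; δ0: rk 5, SNF 1^4·2
Ȟ^0 = (5 − 5) − 0 = 0, so Ȟ^0 ≅ 0
Ȟ^1 = (5 − 0) − 5 = 0 plus torsion [2], so Ȟ^1 ≅ Z/2
Ȟ^2 = (0 − 0) − 0 = 0, so Ȟ^2 ≅ 0


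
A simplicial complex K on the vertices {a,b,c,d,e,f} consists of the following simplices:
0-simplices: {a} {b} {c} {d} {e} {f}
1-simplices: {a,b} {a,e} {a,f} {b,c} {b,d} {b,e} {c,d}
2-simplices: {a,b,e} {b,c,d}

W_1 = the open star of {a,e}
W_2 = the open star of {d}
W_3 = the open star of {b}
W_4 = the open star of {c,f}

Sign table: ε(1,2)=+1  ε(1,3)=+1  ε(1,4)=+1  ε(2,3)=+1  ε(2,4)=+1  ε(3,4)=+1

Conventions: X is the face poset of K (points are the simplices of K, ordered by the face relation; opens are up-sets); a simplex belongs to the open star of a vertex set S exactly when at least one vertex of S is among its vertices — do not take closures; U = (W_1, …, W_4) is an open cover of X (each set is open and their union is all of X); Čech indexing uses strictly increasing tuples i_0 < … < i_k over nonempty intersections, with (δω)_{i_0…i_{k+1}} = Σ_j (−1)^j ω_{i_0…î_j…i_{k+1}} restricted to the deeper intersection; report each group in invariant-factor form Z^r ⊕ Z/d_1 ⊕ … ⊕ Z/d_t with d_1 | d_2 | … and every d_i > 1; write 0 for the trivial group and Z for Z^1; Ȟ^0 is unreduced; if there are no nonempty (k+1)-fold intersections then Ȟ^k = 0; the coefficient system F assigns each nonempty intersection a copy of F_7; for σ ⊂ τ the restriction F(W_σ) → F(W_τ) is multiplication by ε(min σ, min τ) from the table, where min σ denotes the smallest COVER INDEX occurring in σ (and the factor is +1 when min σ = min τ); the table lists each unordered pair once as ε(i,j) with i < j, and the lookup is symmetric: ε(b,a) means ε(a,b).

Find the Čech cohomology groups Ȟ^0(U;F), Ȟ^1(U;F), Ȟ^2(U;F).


intersection data:
  W1={{a},{e},{a,b},{a,e},{a,f},{b,e},{a,b,e}} W2={{d},{b,d},{c,d},{b,c,d}} W3={{b},{a,b},{b,c},{b,d},{b,e},{a,b,e},{b,c,d}} W4={{c},{f},{a,f},{b,c},{c,d},{b,c,d}}
  W13={{a,b},{b,e},{a,b,e}} W14={{a,f}} W23={{b,d},{b,c,d}} W24={{c,d},{b,c,d}} W34={{b,c},{b,c,d}}
  W234={{b,c,d}}
C dims 4,5,1; δ0: rk_F7 3; δ1: rk_F7 1
Ȟ^0 = (4 − 3) − 0 = 1, so Ȟ^0 ≅ Z/7
Ȟ^1 = (5 − 1) − 3 = 1, so Ȟ^1 ≅ Z/7
Ȟ^2 = (1 − 0) − 1 = 0, so Ȟ^2 ≅ 0

Ȟ^0(U;F) ≅ Z/7, Ȟ^1(U;F) ≅ Z/7 and Ȟ^2(U;F) ≅ 0


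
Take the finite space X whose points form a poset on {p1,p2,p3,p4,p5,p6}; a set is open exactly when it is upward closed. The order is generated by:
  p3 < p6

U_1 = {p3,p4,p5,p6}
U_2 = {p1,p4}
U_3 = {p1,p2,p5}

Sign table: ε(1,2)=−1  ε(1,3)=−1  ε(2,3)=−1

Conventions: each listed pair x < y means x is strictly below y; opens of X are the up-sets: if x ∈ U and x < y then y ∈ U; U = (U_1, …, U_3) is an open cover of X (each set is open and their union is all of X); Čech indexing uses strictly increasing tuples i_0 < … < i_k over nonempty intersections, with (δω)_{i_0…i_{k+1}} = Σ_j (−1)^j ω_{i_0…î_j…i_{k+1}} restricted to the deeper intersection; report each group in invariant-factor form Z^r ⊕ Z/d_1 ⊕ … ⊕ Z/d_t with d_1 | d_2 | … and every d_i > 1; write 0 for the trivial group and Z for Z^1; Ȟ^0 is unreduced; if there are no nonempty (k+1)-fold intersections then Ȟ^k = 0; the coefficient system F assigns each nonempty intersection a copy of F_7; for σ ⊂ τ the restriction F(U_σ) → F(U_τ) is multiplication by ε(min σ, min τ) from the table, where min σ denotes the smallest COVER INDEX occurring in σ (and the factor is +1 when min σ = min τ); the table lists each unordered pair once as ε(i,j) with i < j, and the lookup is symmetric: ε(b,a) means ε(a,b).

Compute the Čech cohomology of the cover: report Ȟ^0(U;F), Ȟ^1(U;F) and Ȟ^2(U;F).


Ȟ^0(U;F) ≅ 0, Ȟ^1(U;F) ≅ 0 and Ȟ^2(U;F) ≅ 0

nonempty intersections:
  U12={p4} U13={p5} U23={p1}
C dims 3,3; δ0: rk_F7 3
Ȟ^0: (3−3)−0=0 ⇒ 0
Ȟ^1: (3−0)−3=0 ⇒ 0
Ȟ^2: (0−0)−0=0 ⇒ 0


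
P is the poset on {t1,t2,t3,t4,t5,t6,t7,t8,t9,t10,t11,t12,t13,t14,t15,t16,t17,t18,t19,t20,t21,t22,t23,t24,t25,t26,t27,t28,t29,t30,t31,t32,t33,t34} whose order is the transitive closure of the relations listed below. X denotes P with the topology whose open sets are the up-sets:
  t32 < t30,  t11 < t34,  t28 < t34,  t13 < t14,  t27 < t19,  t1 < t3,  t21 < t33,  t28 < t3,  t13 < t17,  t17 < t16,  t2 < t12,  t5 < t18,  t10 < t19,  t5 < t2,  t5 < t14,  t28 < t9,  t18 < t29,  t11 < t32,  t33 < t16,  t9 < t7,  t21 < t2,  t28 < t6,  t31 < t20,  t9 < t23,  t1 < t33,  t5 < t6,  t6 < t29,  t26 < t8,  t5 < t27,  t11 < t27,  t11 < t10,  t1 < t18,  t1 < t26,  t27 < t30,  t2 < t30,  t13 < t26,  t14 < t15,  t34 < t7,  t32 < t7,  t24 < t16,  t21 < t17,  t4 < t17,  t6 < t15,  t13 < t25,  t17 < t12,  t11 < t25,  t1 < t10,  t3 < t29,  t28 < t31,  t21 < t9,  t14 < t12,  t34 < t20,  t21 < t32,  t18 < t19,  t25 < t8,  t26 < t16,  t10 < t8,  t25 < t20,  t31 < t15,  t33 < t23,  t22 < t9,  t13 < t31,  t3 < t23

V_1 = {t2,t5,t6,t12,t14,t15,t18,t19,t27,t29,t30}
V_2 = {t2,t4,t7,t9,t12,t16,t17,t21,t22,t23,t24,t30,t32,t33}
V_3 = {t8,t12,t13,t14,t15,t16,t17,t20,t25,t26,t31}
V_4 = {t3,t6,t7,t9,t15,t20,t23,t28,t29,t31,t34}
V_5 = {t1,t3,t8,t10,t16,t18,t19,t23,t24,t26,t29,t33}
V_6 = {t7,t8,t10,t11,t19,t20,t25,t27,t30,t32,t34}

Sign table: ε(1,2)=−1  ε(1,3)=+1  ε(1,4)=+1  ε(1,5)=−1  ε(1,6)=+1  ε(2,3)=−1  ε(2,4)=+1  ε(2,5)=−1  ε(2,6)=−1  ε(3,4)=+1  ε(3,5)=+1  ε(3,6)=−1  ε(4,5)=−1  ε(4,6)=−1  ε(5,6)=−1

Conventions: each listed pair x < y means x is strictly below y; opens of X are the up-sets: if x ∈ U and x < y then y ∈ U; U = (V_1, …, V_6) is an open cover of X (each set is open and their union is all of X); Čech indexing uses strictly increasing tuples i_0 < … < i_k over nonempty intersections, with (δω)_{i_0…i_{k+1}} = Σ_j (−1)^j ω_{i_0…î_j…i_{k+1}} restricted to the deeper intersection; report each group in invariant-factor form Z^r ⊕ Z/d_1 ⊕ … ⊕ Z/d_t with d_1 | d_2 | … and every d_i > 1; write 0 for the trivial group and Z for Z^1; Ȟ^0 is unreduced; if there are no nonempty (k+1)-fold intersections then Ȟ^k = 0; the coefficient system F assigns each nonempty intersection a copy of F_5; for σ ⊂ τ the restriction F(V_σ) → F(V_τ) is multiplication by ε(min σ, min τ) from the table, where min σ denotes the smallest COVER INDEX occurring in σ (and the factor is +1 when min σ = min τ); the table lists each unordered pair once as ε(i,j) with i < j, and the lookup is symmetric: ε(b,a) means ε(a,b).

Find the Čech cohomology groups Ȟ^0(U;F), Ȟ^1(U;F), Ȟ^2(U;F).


Ȟ^0(U;F) ≅ 0, Ȟ^1(U;F) ≅ 0 and Ȟ^2(U;F) ≅ Z/5

nonempty overlaps:
  V12={t2,t12,t30} V13={t12,t14,t15} V14={t6,t15,t29} V15={t18,t19,t29} V16={t19,t27,t30} V23={t12,t16,t17} V24={t7,t9,t23} V25={t16,t23,t24,t33} V26={t7,t30,t32} V34={t15,t20,t31} V35={t8,t16,t26} V36={t8,t20,t25} V45={t3,t23,t29} V46={t7,t20,t34} V56={t8,t10,t19}
  V123={t12} V126={t30} V134={t15} V145={t29} V156={t19} V235={t16} V245={t23} V246={t7} V346={t20} V356={t8}
C dims 6,15,10; δ0: rk_F5 6; δ1: rk_F5 9
degree 0: 6−6−0 = 0 → Ȟ^0 ≅ 0
degree 1: 15−9−6 = 0 → Ȟ^1 ≅ 0
degree 2: 10−0−9 = 1 → Ȟ^2 ≅ Z/5


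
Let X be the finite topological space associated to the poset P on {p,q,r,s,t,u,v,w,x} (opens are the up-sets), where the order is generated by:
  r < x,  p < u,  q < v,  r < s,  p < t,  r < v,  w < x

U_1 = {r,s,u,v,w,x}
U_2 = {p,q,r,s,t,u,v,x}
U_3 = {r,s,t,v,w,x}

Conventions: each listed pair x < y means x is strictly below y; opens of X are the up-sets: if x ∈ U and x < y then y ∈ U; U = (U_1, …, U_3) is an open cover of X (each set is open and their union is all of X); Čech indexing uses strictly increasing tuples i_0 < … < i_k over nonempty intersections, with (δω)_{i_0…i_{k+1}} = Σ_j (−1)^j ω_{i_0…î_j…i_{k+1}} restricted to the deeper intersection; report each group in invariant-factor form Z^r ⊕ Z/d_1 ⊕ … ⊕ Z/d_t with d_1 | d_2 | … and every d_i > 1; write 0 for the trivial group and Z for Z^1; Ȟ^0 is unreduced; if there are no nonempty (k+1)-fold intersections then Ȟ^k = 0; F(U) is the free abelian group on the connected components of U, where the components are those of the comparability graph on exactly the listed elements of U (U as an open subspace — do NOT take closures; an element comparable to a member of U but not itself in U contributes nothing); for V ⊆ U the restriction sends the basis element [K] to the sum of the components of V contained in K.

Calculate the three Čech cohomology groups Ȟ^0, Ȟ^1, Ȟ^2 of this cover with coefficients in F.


Ȟ^0 = Z^2, Ȟ^1 = 0 and Ȟ^2 = 0

nonempty intersections:
  U12={r,s,u,v,x} U13={r,s,v,w,x} U23={r,s,t,v,x}
  U123={r,s,v,x}
components per intersection:
  U1: {r,s,v,w,x} {u}
  U2: {p,t,u} {q,r,s,v,x}
  U3: {r,s,v,w,x} {t}
  U12: {r,s,v,x} {u}
  U13: {r,s,v,w,x}
  U23: {r,s,v,x} {t}
  U123: {r,s,v,x}
C dims 6,5,1; δ0: rk 4, SNF 1^4; δ1: rk 1, SNF 1^1
Ȟ^0: (6−4)−0=2 ⇒ Z^2
Ȟ^1: (5−1)−4=0 ⇒ 0
Ȟ^2: (1−0)−1=0 ⇒ 0


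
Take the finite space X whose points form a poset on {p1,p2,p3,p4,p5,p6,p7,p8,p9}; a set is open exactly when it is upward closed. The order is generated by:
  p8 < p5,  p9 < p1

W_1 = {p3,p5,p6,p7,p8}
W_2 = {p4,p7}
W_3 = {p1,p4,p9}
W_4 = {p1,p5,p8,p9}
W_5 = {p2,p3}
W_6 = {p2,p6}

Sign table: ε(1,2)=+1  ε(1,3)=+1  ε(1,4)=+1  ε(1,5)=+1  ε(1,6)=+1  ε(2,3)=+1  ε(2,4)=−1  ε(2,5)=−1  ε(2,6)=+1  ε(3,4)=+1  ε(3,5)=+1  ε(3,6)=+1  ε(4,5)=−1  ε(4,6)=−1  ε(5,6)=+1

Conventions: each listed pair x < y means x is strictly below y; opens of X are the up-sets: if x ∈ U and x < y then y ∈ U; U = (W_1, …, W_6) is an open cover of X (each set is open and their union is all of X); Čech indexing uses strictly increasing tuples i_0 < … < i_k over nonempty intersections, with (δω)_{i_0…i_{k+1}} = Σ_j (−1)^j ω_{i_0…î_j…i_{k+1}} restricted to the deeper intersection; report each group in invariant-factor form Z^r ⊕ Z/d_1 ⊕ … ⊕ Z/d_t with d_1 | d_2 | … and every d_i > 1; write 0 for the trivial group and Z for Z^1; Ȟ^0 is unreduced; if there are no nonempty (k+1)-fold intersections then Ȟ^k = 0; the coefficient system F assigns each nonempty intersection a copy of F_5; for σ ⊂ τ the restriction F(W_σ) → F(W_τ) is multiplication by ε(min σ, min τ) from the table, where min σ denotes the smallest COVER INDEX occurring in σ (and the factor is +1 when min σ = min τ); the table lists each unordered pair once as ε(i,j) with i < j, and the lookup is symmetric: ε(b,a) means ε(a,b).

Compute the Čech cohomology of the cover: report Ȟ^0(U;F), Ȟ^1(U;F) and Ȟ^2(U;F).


nonempty intersections:
  W12={p7} W14={p5,p8} W15={p3} W16={p6} W23={p4} W34={p1,p9} W56={p2}
C dims 6,7; δ0: rk_F5 5
Ȟ^0: (6−5)−0=1 ⇒ Z/5
Ȟ^1: (7−0)−5=2 ⇒ Z/5 ⊕ Z/5
Ȟ^2: (0−0)−0=0 ⇒ 0

Ȟ^0 = Z/5, Ȟ^1 = Z/5 ⊕ Z/5 and Ȟ^2 = 0


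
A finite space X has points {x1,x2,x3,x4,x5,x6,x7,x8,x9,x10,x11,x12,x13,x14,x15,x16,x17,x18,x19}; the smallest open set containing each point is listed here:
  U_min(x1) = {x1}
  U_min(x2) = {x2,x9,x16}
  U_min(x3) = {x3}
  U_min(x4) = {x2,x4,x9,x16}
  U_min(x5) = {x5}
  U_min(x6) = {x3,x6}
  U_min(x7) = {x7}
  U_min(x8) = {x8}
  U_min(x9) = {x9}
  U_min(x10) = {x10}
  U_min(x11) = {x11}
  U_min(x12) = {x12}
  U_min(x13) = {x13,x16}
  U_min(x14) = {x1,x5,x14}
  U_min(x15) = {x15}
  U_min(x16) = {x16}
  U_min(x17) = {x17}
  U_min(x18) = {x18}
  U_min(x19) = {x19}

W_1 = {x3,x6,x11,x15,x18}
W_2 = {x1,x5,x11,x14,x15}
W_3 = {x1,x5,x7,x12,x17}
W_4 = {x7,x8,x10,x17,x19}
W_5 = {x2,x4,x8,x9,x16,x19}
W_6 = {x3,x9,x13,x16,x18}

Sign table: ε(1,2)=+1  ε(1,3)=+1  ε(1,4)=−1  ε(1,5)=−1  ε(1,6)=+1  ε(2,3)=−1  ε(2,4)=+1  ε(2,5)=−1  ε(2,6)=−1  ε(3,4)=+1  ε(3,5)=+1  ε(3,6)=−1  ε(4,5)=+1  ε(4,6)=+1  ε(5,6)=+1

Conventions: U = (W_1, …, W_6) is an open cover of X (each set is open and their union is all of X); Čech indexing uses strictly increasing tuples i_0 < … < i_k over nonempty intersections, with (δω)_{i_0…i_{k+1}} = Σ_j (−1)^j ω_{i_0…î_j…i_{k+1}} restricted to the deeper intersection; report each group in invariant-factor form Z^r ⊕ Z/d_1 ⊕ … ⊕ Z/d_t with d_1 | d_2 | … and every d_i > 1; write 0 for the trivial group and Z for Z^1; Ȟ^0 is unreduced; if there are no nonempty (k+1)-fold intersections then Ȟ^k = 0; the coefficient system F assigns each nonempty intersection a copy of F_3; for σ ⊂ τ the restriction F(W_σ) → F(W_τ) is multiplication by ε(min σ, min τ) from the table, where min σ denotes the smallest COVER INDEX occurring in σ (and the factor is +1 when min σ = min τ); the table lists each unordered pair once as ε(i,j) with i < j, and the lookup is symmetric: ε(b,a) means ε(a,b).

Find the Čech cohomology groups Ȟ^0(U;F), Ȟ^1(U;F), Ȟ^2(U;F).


nerve simplices:
  W12={x11,x15} W16={x3,x18} W23={x1,x5} W34={x7,x17} W45={x8,x19} W56={x9,x16}
C dims 6,6; δ0: rk_F3 6
degree 0: 6−6−0 = 0 → Ȟ^0 ≅ 0
degree 1: 6−0−6 = 0 → Ȟ^1 ≅ 0
degree 2: 0−0−0 = 0 → Ȟ^2 ≅ 0

Ȟ^0(U;F) ≅ 0, Ȟ^1(U;F) ≅ 0 and Ȟ^2(U;F) ≅ 0


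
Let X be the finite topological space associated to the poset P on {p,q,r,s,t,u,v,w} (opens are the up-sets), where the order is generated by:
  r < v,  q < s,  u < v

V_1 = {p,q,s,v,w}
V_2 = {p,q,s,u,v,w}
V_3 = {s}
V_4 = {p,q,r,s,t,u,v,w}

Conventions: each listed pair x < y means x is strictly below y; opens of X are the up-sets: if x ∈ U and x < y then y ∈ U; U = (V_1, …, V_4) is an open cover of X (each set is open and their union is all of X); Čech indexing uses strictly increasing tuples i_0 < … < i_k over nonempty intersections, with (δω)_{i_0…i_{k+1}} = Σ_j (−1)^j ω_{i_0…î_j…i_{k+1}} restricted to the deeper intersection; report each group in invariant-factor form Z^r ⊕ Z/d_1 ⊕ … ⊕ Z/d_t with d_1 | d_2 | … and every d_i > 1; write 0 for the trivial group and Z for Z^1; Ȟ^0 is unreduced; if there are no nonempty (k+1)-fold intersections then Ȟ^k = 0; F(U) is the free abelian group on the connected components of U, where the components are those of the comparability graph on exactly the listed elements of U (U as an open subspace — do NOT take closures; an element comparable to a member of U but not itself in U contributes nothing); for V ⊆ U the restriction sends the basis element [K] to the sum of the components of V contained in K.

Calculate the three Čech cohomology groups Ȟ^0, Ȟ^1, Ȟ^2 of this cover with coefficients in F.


Ȟ^0(U;F) ≅ Z^5; Ȟ^1(U;F) ≅ 0; Ȟ^2(U;F) ≅ 0

nerve of the cover:
  V12={p,q,s,v,w} V13={s} V14={p,q,s,v,w} V23={s} V24={p,q,s,u,v,w} V34={s}
  V123={s} V124={p,q,s,v,w} V134={s} V234={s}
  V1234={s}
components per intersection:
  V1: {p} {q,s} {v} {w}
  V2: {p} {q,s} {u,v} {w}
  V3: {s}
  V4: {p} {q,s} {r,u,v} {t} {w}
  V12: {p} {q,s} {v} {w}
  V13: {s}
  V14: {p} {q,s} {v} {w}
  V23: {s}
  V24: {p} {q,s} {u,v} {w}
  V34: {s}
  V123: {s}
  V124: {p} {q,s} {v} {w}
  V134: {s}
  V234: {s}
  V1234: {s}
C dims 14,15,7,1; δ0: rk 9, SNF 1^9; δ1: rk 6, SNF 1^6; δ2: rk 1, SNF 1^1
Ȟ^0 = (14 − 9) − 0 = 5, so Ȟ^0 ≅ Z^5
Ȟ^1 = (15 − 6) − 9 = 0, so Ȟ^1 ≅ 0
Ȟ^2 = (7 − 1) − 6 = 0, so Ȟ^2 ≅ 0


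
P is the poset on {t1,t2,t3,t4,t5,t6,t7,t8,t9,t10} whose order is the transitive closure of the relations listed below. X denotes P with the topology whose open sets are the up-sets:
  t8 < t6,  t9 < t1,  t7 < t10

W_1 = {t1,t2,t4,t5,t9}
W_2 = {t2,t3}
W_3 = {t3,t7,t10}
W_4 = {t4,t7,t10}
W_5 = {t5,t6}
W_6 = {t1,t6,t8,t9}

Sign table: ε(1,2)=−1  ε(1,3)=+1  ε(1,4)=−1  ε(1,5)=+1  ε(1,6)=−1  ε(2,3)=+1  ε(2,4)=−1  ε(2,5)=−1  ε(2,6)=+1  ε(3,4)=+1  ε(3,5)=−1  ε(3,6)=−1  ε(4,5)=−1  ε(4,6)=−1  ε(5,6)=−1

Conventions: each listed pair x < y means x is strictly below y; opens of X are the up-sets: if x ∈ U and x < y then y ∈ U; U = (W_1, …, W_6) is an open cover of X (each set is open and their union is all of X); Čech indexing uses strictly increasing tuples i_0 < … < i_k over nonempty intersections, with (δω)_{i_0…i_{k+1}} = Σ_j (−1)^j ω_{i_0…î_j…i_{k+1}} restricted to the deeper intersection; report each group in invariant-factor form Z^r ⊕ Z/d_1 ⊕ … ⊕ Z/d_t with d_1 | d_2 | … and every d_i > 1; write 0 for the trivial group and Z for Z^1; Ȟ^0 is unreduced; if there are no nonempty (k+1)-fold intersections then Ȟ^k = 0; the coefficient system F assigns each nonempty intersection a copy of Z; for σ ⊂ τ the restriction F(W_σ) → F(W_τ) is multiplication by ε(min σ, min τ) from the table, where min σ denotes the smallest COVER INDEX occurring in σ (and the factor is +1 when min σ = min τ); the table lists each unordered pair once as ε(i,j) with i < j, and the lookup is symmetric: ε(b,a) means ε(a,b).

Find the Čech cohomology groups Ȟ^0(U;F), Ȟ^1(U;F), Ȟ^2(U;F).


nerve simplices:
  W12={t2} W14={t4} W15={t5} W16={t1,t9} W23={t3} W34={t7,t10} W56={t6}
C dims 6,7; δ0: rk 5, SNF 1^5
degree 0: 6−5−0 = 1 → Ȟ^0 ≅ Z
degree 1: 7−0−5 = 2 → Ȟ^1 ≅ Z^2
degree 2: 0−0−0 = 0 → Ȟ^2 ≅ 0

Ȟ^0(U;F) ≅ Z; Ȟ^1(U;F) ≅ Z^2; Ȟ^2(U;F) ≅ 0


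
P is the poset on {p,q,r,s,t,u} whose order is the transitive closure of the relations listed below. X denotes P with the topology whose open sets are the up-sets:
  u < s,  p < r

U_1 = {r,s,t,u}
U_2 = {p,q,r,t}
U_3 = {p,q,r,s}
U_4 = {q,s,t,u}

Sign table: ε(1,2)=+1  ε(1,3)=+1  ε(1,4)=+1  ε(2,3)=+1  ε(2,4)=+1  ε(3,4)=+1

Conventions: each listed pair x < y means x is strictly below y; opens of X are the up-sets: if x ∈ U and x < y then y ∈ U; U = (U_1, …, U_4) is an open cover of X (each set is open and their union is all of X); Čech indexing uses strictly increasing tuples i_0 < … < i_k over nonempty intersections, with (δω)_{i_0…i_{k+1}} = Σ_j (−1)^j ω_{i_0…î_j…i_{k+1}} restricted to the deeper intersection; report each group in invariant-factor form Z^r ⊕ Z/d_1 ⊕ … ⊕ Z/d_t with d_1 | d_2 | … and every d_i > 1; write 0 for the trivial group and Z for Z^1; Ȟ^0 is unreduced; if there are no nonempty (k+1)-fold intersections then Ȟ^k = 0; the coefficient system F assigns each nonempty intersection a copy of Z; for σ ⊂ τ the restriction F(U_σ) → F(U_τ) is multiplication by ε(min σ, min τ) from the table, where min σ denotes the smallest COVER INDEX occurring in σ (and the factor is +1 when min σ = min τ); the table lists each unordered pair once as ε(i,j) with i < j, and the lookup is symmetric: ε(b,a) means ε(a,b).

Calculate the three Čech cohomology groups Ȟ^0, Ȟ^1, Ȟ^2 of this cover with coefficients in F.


Ȟ^0 ≅ Z,  Ȟ^1 ≅ 0,  Ȟ^2 ≅ Z

nonempty overlaps:
  U12={r,t} U13={r,s} U14={s,t,u} U23={p,q,r} U24={q,t} U34={q,s}
  U123={r} U124={t} U134={s} U234={q}
C dims 4,6,4; δ0: rk 3, SNF 1^3; δ1: rk 3, SNF 1^3
degree 0: 4−3−0 = 1 → Ȟ^0 ≅ Z
degree 1: 6−3−3 = 0 → Ȟ^1 ≅ 0
degree 2: 4−0−3 = 1 → Ȟ^2 ≅ Z


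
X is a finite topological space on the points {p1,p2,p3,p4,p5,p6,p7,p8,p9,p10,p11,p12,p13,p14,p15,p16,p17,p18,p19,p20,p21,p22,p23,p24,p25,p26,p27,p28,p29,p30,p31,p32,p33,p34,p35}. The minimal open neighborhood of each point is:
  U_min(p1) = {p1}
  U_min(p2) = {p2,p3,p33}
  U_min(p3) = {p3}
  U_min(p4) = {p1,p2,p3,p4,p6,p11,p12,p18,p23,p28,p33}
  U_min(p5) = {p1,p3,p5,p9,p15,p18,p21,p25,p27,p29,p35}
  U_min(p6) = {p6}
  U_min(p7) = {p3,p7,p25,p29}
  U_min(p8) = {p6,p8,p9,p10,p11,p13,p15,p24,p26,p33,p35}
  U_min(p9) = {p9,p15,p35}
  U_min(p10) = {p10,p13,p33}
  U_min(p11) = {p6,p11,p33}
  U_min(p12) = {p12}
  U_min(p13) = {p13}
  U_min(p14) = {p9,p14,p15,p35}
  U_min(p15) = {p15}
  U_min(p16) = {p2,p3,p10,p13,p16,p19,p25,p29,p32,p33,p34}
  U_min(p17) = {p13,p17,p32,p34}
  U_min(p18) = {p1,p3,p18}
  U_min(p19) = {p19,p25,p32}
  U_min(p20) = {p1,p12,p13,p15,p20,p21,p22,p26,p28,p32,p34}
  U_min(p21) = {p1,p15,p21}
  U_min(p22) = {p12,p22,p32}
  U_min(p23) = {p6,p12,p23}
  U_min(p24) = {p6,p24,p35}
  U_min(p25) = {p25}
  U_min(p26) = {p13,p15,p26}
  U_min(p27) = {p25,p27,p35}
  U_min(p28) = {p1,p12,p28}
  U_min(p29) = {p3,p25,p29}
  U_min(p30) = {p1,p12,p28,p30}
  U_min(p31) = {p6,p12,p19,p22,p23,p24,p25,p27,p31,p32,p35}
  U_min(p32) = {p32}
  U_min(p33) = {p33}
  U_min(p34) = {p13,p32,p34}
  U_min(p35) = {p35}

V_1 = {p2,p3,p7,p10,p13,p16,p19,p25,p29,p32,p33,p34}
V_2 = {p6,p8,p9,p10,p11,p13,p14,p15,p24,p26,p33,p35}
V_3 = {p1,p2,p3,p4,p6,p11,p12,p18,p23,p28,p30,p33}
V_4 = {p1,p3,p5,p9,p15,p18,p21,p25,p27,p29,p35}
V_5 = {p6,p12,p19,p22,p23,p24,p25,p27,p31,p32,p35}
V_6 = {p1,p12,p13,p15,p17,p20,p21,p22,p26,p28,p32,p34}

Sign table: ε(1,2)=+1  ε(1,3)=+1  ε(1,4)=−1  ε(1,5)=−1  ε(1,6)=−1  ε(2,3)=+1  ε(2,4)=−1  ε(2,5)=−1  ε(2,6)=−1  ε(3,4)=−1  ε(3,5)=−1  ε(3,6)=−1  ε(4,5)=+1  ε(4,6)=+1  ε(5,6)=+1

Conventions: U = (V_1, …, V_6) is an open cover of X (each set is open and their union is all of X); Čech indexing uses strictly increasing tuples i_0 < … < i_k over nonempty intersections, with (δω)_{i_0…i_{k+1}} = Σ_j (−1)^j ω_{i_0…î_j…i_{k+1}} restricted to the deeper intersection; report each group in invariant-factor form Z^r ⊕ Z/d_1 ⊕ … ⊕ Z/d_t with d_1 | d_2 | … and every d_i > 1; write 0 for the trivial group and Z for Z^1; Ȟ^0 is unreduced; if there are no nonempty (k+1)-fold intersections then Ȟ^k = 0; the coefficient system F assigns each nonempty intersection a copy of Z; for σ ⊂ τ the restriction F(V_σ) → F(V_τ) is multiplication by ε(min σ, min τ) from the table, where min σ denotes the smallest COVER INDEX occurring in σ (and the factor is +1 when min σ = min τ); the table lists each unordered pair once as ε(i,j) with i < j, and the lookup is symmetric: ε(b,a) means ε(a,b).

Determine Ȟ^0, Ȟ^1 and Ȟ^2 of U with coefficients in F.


Ȟ^0 ≅ Z,  Ȟ^1 ≅ 0,  Ȟ^2 ≅ Z/2

nerve of the cover:
  V12={p10,p13,p33} V13={p2,p3,p33} V14={p3,p25,p29} V15={p19,p25,p32} V16={p13,p32,p34} V23={p6,p11,p33} V24={p9,p15,p35} V25={p6,p24,p35} V26={p13,p15,p26} V34={p1,p3,p18} V35={p6,p12,p23} V36={p1,p12,p28} V45={p25,p27,p35} V46={p1,p15,p21} V56={p12,p22,p32}
  V123={p33} V126={p13} V134={p3} V145={p25} V156={p32} V235={p6} V245={p35} V246={p15} V346={p1} V356={p12}
C dims 6,15,10; δ0: rk 5, SNF 1^5; δ1: rk 10, SNF 1^9·2
Ȟ^0 = (6 − 5) − 0 = 1, so Ȟ^0 ≅ Z
Ȟ^1 = (15 − 10) − 5 = 0, so Ȟ^1 ≅ 0
Ȟ^2 = (10 − 0) − 10 = 0 plus torsion [2], so Ȟ^2 ≅ Z/2
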